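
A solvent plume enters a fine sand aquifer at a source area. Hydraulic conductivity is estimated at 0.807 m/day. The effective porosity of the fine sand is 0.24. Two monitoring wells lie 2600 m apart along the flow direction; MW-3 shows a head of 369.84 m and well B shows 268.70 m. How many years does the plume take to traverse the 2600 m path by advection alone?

54.4

Hydraulic gradient i = (369.84 − 268.70) / 2600 = 101.14 / 2600 = 0.03890.
Darcy flux q = K · i = 0.8070 × 0.03890 = 0.03139 m/day.
Seepage velocity v = q / n_e = 0.03139 / 0.24 = 0.1308 m/day.
Travel time t = L / v = 2600 / 0.1308 = 19877 days = 54.42 years.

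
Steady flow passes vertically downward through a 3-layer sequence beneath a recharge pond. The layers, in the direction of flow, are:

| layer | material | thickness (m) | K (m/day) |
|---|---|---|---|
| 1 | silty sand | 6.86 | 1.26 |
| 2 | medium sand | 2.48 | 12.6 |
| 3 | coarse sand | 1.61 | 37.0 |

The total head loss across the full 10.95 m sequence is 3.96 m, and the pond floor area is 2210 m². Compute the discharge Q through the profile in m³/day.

Flow is perpendicular to layering, so the layers act in series and the equivalent K is the thickness-weighted harmonic mean.
Total thickness L = 6.86 + 2.48 + 1.61 = 10.95 m.
Σ(b_i/K_i) = 6.86/1.26 + 2.48/12.6 + 1.61/37.0 = 5.685 d.
K_eq = L / Σ(b_i/K_i) = 10.95 / 5.685 = 1.926 m/day.
Q = K_eq · A · (Δh/L) = 1.926 × 2210 × (3.96/10.95) = 1539 m³/day.

1540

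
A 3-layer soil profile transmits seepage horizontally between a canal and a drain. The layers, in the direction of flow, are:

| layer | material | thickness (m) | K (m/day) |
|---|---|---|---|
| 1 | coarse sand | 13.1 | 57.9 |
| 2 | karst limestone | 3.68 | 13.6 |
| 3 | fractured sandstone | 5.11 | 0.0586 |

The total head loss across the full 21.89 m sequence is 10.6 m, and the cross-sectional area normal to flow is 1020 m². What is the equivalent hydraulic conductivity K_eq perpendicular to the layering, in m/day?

0.250

Flow is perpendicular to layering, so the layers act in series and the equivalent K is the thickness-weighted harmonic mean.
Total thickness L = 13.1 + 3.68 + 5.11 = 21.89 m.
Σ(b_i/K_i) = 13.1/57.9 + 3.68/13.6 + 5.11/0.0586 = 87.70 d.
K_eq = L / Σ(b_i/K_i) = 21.89 / 87.70 = 0.2496 m/day.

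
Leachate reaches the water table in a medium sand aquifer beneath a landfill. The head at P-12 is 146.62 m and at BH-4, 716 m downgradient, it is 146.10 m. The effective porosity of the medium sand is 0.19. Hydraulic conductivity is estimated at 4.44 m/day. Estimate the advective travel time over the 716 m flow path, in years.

Hydraulic gradient i = (146.62 − 146.10) / 716 = 0.52 / 716 = 0.0007263.
Darcy flux q = K · i = 4.440 × 0.0007263 = 0.003225 m/day.
Seepage velocity v = q / n_e = 0.003225 / 0.19 = 0.01697 m/day.
Travel time t = L / v = 716 / 0.01697 = 42188 days = 115.5 years.

116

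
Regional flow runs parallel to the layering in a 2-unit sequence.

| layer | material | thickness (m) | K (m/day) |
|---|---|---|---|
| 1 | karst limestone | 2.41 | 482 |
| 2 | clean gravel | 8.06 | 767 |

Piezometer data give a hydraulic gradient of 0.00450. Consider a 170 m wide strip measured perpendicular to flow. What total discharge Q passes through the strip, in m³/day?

5620

Flow is parallel to layering, so each bed carries its own Darcy discharge and the transmissivities add.
Σ(K_i·b_i) = 482×2.41 + 767×8.06 = 7344 m²/day.
Hydraulic gradient i = 0.00450.
Q = Σ(K_i·b_i) · W · i = 7344 × 170 × 0.004500 = 5618 m³/day.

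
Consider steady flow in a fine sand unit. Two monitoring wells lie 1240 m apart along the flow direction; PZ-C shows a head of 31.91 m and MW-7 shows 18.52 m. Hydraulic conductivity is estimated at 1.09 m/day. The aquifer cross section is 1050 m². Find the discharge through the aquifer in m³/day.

Hydraulic gradient i = (31.91 − 18.52) / 1240 = 13.39 / 1240 = 0.01080.
Darcy's law: Q = K · A · i = 1.090 × 1050 × 0.01080 = 12.36 m³/day.

12.4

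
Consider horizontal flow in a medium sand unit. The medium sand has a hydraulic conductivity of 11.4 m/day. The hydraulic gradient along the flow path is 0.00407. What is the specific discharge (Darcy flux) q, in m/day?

0.0464

Hydraulic gradient i = 0.00407.
Specific discharge q = K · i = 11.40 × 0.004070 = 0.04640 m/day.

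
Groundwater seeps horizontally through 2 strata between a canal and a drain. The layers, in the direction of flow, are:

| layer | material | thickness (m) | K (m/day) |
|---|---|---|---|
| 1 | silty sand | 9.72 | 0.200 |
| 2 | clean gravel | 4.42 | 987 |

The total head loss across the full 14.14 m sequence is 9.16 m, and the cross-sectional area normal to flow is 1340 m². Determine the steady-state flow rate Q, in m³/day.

253

Flow is perpendicular to layering, so the layers act in series and the equivalent K is the thickness-weighted harmonic mean.
Total thickness L = 9.72 + 4.42 = 14.14 m.
Σ(b_i/K_i) = 9.72/0.200 + 4.42/987 = 48.60 d.
K_eq = L / Σ(b_i/K_i) = 14.14 / 48.60 = 0.2909 m/day.
Q = K_eq · A · (Δh/L) = 0.2909 × 1340 × (9.16/14.14) = 252.5 m³/day.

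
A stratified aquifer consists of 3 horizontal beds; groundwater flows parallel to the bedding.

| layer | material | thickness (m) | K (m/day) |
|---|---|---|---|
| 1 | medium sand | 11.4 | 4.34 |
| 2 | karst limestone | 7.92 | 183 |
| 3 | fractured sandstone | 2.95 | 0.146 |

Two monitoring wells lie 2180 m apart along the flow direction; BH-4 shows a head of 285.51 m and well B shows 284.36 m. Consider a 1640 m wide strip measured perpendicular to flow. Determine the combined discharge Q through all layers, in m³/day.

1300

Flow is parallel to layering, so each bed carries its own Darcy discharge and the transmissivities add.
Σ(K_i·b_i) = 4.34×11.4 + 183×7.92 + 0.146×2.95 = 1499 m²/day.
Hydraulic gradient i = (285.51 − 284.36) / 2180 = 1.15 / 2180 = 0.0005275.
Q = Σ(K_i·b_i) · W · i = 1499 × 1640 × 0.0005275 = 1297 m³/day.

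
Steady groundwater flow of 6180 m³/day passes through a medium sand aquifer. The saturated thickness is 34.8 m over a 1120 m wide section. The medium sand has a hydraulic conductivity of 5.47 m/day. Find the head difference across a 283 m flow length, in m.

8.20

Cross-sectional area A = 1120 × 34.8 = 38976 m².
From Q = K·A·i, i = Q / (K·A) = 6180 / (5.470 × 38976) = 0.02899.
Head loss Δh = i · L = 0.02899 × 283 = 8.203 m.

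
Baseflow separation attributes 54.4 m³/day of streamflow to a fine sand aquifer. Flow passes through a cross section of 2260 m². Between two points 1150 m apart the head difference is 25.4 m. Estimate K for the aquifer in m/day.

Hydraulic gradient i = Δh / L = 25.4 / 1150 = 0.02209.
From Q = K·A·i, K = Q / (A·i) = 54.4 / (2260 × 0.02209) = 1.090 m/day.

1.09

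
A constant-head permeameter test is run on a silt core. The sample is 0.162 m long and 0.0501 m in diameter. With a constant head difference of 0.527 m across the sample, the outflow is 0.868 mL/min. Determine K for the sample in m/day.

0.195

Cross-sectional area A = π·(d/2)² = π × (0.0501/2)² = 0.001971 m².
Convert discharge: 0.868 mL/min = 1.447e-08 m³/s.
Darcy's law rearranged: K = Q·L / (A·Δh) = 1.447e-08 × 0.162 / (0.001971 × 0.527) = 2.256e-06 m/s = 0.1949 m/day.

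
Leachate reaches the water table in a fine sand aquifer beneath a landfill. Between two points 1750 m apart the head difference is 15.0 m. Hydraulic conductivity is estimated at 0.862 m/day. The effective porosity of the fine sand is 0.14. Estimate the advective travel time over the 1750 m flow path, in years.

90.8

Hydraulic gradient i = Δh / L = 15.0 / 1750 = 0.008571.
Darcy flux q = K · i = 0.8620 × 0.008571 = 0.007389 m/day.
Seepage velocity v = q / n_e = 0.007389 / 0.14 = 0.05278 m/day.
Travel time t = L / v = 1750 / 0.05278 = 33159 days = 90.79 years.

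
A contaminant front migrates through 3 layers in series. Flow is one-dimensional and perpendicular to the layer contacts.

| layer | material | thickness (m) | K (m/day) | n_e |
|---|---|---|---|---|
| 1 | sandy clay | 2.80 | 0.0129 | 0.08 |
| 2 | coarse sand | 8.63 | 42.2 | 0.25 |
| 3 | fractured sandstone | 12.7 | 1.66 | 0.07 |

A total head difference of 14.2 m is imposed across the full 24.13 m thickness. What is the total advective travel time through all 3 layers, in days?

51.8

With flow normal to the layers, continuity requires the same specific discharge q through every layer.
Σ(b_i/K_i) = 2.80/0.0129 + 8.63/42.2 + 12.7/1.66 = 224.9 d.
q = Δh / Σ(b_i/K_i) = 14.2 / 224.9 = 0.06314 m/day.
In each layer the seepage velocity is v_i = q/n_i, so the layer transit time is t_i = b_i·n_i / q:
  layer 1 (sandy clay): t_1 = 2.80 × 0.08 / 0.06314 = 3.548 d
  layer 2 (coarse sand): t_2 = 8.63 × 0.25 / 0.06314 = 34.17 d
  layer 3 (fractured sandstone): t_3 = 12.7 × 0.07 / 0.06314 = 14.08 d
Total t = Σ t_i = 51.80 days.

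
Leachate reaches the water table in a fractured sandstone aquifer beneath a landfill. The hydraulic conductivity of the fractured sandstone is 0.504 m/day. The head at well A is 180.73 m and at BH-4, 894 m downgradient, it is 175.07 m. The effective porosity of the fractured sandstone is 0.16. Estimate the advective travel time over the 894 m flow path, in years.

123

Hydraulic gradient i = (180.73 − 175.07) / 894 = 5.66 / 894 = 0.006331.
Darcy flux q = K · i = 0.5040 × 0.006331 = 0.003191 m/day.
Seepage velocity v = q / n_e = 0.003191 / 0.16 = 0.01994 m/day.
Travel time t = L / v = 894 / 0.01994 = 44828 days = 122.7 years.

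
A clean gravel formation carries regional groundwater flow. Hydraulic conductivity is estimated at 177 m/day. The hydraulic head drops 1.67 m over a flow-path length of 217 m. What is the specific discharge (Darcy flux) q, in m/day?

1.36

Hydraulic gradient i = Δh / L = 1.67 / 217 = 0.007696.
Specific discharge q = K · i = 177.0 × 0.007696 = 1.362 m/day.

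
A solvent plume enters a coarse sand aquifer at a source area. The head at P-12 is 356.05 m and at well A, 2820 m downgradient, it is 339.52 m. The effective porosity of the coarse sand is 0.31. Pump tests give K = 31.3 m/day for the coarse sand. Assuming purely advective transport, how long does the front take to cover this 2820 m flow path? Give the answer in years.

Hydraulic gradient i = (356.05 − 339.52) / 2820 = 16.53 / 2820 = 0.005862.
Darcy flux q = K · i = 31.30 × 0.005862 = 0.1835 m/day.
Seepage velocity v = q / n_e = 0.1835 / 0.31 = 0.5918 m/day.
Travel time t = L / v = 2820 / 0.5918 = 4765 days = 13.05 years.

13.0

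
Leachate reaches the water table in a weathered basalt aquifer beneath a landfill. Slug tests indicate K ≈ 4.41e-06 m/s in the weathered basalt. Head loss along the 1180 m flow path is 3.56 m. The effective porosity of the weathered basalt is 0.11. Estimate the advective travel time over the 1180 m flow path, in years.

309

Convert K: 4.41e-06 m/s × 86400 = 0.3810 m/day.
Hydraulic gradient i = Δh / L = 3.56 / 1180 = 0.003017.
Darcy flux q = K · i = 0.3810 × 0.003017 = 0.001150 m/day.
Seepage velocity v = q / n_e = 0.001150 / 0.11 = 0.01045 m/day.
Travel time t = L / v = 1180 / 0.01045 = 1.129e+05 days = 309.1 years.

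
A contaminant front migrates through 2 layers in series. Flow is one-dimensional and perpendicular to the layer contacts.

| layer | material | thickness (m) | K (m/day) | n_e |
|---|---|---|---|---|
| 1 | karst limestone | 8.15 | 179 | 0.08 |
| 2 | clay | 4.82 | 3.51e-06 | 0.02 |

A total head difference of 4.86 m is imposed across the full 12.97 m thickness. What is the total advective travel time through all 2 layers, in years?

With flow normal to the layers, continuity requires the same specific discharge q through every layer.
Σ(b_i/K_i) = 8.15/179 + 4.82/3.51e-06 = 1.373e+06 d.
q = Δh / Σ(b_i/K_i) = 4.86 / 1.373e+06 = 3.539e-06 m/day.
In each layer the seepage velocity is v_i = q/n_i, so the layer transit time is t_i = b_i·n_i / q:
  layer 1 (karst limestone): t_1 = 8.15 × 0.08 / 3.539e-06 = 1.842e+05 d
  layer 2 (clay): t_2 = 4.82 × 0.02 / 3.539e-06 = 27238 d
Total t = Σ t_i = 2.115e+05 days = 579.0 years.

579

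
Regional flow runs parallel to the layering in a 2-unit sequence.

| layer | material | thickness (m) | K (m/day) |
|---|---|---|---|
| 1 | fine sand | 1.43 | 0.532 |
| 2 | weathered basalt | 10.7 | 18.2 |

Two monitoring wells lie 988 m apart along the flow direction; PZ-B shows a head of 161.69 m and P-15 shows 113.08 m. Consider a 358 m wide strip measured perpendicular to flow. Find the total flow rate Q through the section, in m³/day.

3440

Flow is parallel to layering, so each bed carries its own Darcy discharge and the transmissivities add.
Σ(K_i·b_i) = 0.532×1.43 + 18.2×10.7 = 195.5 m²/day.
Hydraulic gradient i = (161.69 − 113.08) / 988 = 48.61 / 988 = 0.04920.
Q = Σ(K_i·b_i) · W · i = 195.5 × 358 × 0.04920 = 3444 m³/day.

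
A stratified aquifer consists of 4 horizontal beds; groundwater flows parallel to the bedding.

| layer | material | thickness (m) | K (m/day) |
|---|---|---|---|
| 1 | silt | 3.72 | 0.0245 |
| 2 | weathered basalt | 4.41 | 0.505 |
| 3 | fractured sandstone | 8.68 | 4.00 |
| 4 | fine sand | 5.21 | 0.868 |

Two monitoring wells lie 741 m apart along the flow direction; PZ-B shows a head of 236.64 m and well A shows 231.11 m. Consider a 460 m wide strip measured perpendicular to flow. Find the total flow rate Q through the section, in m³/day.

143

Flow is parallel to layering, so each bed carries its own Darcy discharge and the transmissivities add.
Σ(K_i·b_i) = 0.0245×3.72 + 0.505×4.41 + 4.00×8.68 + 0.868×5.21 = 41.56 m²/day.
Hydraulic gradient i = (236.64 − 231.11) / 741 = 5.53 / 741 = 0.007463.
Q = Σ(K_i·b_i) · W · i = 41.56 × 460 × 0.007463 = 142.7 m³/day.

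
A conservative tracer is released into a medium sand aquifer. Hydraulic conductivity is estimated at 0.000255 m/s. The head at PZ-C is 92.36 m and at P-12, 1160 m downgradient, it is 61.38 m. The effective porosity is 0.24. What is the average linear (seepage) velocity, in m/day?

2.45

Convert K: 0.000255 m/s × 86400 = 22.03 m/day.
Hydraulic gradient i = (92.36 − 61.38) / 1160 = 30.98 / 1160 = 0.02671.
Darcy flux q = K · i = 22.03 × 0.02671 = 0.5884 m/day.
Seepage velocity v = q / n_e = 0.5884 / 0.24 = 2.452 m/day.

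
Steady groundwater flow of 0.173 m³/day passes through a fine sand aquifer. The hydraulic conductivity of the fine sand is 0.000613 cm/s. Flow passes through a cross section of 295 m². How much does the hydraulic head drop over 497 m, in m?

0.550

Convert K: 0.000613 cm/s × 864 = 0.5296 m/day.
From Q = K·A·i, i = Q / (K·A) = 0.173 / (0.5296 × 295.0) = 0.001107.
Head loss Δh = i · L = 0.001107 × 497 = 0.5503 m.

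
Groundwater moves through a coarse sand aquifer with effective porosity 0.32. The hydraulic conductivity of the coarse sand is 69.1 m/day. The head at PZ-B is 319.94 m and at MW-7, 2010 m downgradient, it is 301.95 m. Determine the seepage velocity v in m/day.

Hydraulic gradient i = (319.94 − 301.95) / 2010 = 17.99 / 2010 = 0.008950.
Darcy flux q = K · i = 69.10 × 0.008950 = 0.6185 m/day.
Seepage velocity v = q / n_e = 0.6185 / 0.32 = 1.933 m/day.

1.93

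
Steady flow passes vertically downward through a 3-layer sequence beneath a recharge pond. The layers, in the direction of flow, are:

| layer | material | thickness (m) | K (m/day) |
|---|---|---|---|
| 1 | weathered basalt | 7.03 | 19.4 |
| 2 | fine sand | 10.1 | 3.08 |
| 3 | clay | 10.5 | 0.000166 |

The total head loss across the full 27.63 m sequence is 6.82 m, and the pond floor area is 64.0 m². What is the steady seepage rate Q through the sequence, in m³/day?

0.00690

Flow is perpendicular to layering, so the layers act in series and the equivalent K is the thickness-weighted harmonic mean.
Total thickness L = 7.03 + 10.1 + 10.5 = 27.63 m.
Σ(b_i/K_i) = 7.03/19.4 + 10.1/3.08 + 10.5/0.000166 = 63257 d.
K_eq = L / Σ(b_i/K_i) = 27.63 / 63257 = 0.0004368 m/day.
Q = K_eq · A · (Δh/L) = 0.0004368 × 64.0 × (6.82/27.63) = 0.006900 m³/day.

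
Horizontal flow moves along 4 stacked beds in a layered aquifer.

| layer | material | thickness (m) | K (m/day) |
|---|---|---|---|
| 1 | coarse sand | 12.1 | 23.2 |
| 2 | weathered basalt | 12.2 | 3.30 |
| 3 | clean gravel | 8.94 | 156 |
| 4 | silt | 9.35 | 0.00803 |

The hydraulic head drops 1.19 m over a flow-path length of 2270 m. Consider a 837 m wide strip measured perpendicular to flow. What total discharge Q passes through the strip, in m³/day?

753

Flow is parallel to layering, so each bed carries its own Darcy discharge and the transmissivities add.
Σ(K_i·b_i) = 23.2×12.1 + 3.30×12.2 + 156×8.94 + 0.00803×9.35 = 1716 m²/day.
Hydraulic gradient i = Δh / L = 1.19 / 2270 = 0.0005242.
Q = Σ(K_i·b_i) · W · i = 1716 × 837 × 0.0005242 = 752.8 m³/day.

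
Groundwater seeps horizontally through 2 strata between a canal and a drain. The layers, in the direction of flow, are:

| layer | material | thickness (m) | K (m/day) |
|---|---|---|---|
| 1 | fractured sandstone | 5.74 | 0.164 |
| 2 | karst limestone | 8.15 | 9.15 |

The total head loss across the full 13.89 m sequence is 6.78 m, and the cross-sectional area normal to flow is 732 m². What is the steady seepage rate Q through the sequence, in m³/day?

Flow is perpendicular to layering, so the layers act in series and the equivalent K is the thickness-weighted harmonic mean.
Total thickness L = 5.74 + 8.15 = 13.89 m.
Σ(b_i/K_i) = 5.74/0.164 + 8.15/9.15 = 35.89 d.
K_eq = L / Σ(b_i/K_i) = 13.89 / 35.89 = 0.3870 m/day.
Q = K_eq · A · (Δh/L) = 0.3870 × 732 × (6.78/13.89) = 138.3 m³/day.

138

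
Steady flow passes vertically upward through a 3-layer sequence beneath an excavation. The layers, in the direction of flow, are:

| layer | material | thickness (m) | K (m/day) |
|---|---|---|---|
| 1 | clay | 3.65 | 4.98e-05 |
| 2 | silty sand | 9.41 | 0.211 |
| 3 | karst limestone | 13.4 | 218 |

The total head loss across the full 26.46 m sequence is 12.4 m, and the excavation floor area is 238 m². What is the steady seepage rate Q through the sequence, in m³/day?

Flow is perpendicular to layering, so the layers act in series and the equivalent K is the thickness-weighted harmonic mean.
Total thickness L = 3.65 + 9.41 + 13.4 = 26.46 m.
Σ(b_i/K_i) = 3.65/4.98e-05 + 9.41/0.211 + 13.4/218 = 73338 d.
K_eq = L / Σ(b_i/K_i) = 26.46 / 73338 = 0.0003608 m/day.
Q = K_eq · A · (Δh/L) = 0.0003608 × 238 × (12.4/26.46) = 0.04024 m³/day.

0.0402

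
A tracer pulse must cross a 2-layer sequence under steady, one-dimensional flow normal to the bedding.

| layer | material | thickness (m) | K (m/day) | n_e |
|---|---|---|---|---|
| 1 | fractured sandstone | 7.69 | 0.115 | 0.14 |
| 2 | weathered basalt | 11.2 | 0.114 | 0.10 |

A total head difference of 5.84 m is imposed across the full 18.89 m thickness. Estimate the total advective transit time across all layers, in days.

With flow normal to the layers, continuity requires the same specific discharge q through every layer.
Σ(b_i/K_i) = 7.69/0.115 + 11.2/0.114 = 165.1 d.
q = Δh / Σ(b_i/K_i) = 5.84 / 165.1 = 0.03537 m/day.
In each layer the seepage velocity is v_i = q/n_i, so the layer transit time is t_i = b_i·n_i / q:
  layer 1 (fractured sandstone): t_1 = 7.69 × 0.14 / 0.03537 = 30.44 d
  layer 2 (weathered basalt): t_2 = 11.2 × 0.10 / 0.03537 = 31.67 d
Total t = Σ t_i = 62.10 days.

62.1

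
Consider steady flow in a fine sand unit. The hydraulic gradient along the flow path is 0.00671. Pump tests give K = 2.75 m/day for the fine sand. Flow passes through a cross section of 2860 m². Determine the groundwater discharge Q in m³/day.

Hydraulic gradient i = 0.00671.
Darcy's law: Q = K · A · i = 2.750 × 2860 × 0.006710 = 52.77 m³/day.

52.8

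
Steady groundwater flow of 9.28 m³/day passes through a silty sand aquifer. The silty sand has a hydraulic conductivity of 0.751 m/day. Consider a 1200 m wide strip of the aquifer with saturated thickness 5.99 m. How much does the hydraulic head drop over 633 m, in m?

Cross-sectional area A = 1200 × 5.99 = 7188 m².
From Q = K·A·i, i = Q / (K·A) = 9.28 / (0.7510 × 7188) = 0.001719.
Head loss Δh = i · L = 0.001719 × 633 = 1.088 m.

1.09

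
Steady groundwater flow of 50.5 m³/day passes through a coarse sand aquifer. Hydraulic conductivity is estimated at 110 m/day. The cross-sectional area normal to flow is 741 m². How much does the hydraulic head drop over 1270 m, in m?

0.787

From Q = K·A·i, i = Q / (K·A) = 50.5 / (110.0 × 741.0) = 0.0006196.
Head loss Δh = i · L = 0.0006196 × 1270 = 0.7868 m.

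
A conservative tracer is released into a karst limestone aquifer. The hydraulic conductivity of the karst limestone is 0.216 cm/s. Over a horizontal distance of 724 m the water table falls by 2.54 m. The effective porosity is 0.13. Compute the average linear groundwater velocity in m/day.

5.04

Convert K: 0.216 cm/s × 864 = 186.6 m/day.
Hydraulic gradient i = Δh / L = 2.54 / 724 = 0.003508.
Darcy flux q = K · i = 186.6 × 0.003508 = 0.6547 m/day.
Seepage velocity v = q / n_e = 0.6547 / 0.13 = 5.036 m/day.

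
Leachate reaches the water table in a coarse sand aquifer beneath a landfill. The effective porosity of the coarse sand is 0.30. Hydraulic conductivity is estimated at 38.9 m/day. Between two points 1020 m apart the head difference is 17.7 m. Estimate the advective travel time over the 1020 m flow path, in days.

Hydraulic gradient i = Δh / L = 17.7 / 1020 = 0.01735.
Darcy flux q = K · i = 38.90 × 0.01735 = 0.6750 m/day.
Seepage velocity v = q / n_e = 0.6750 / 0.30 = 2.250 m/day.
Travel time t = L / v = 1020 / 2.250 = 453.3 days.

453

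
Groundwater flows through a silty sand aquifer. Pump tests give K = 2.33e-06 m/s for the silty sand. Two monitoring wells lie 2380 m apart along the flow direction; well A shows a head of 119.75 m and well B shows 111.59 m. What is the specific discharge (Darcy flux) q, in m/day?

0.000690

Convert K: 2.33e-06 m/s × 86400 = 0.2013 m/day.
Hydraulic gradient i = (119.75 − 111.59) / 2380 = 8.16 / 2380 = 0.003429.
Specific discharge q = K · i = 0.2013 × 0.003429 = 0.0006902 m/day.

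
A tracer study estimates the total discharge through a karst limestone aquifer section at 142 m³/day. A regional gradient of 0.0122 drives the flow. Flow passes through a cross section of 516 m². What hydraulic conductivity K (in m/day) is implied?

Hydraulic gradient i = 0.0122.
From Q = K·A·i, K = Q / (A·i) = 142 / (516.0 × 0.01220) = 22.56 m/day.

22.6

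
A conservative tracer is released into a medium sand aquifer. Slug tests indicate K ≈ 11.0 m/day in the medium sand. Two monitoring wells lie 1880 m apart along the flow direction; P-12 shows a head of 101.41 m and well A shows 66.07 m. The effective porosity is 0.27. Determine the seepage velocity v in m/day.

Hydraulic gradient i = (101.41 − 66.07) / 1880 = 35.34 / 1880 = 0.01880.
Darcy flux q = K · i = 11.00 × 0.01880 = 0.2068 m/day.
Seepage velocity v = q / n_e = 0.2068 / 0.27 = 0.7658 m/day.

0.766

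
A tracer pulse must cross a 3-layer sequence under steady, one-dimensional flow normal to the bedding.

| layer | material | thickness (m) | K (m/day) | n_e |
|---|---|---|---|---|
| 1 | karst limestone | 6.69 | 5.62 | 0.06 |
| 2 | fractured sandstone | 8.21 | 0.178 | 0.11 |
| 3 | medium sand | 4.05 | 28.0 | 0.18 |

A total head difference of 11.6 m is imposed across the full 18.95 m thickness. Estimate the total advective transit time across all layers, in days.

8.32

With flow normal to the layers, continuity requires the same specific discharge q through every layer.
Σ(b_i/K_i) = 6.69/5.62 + 8.21/0.178 + 4.05/28.0 = 47.46 d.
q = Δh / Σ(b_i/K_i) = 11.6 / 47.46 = 0.2444 m/day.
In each layer the seepage velocity is v_i = q/n_i, so the layer transit time is t_i = b_i·n_i / q:
  layer 1 (karst limestone): t_1 = 6.69 × 0.06 / 0.2444 = 1.642 d
  layer 2 (fractured sandstone): t_2 = 8.21 × 0.11 / 0.2444 = 3.695 d
  layer 3 (medium sand): t_3 = 4.05 × 0.18 / 0.2444 = 2.983 d
Total t = Σ t_i = 8.320 days.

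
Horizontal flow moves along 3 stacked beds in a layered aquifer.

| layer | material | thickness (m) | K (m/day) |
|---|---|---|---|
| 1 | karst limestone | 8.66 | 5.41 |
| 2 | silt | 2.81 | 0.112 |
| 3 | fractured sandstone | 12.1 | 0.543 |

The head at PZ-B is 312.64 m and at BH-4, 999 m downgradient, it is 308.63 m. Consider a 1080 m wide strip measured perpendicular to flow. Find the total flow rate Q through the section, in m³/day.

233

Flow is parallel to layering, so each bed carries its own Darcy discharge and the transmissivities add.
Σ(K_i·b_i) = 5.41×8.66 + 0.112×2.81 + 0.543×12.1 = 53.74 m²/day.
Hydraulic gradient i = (312.64 − 308.63) / 999 = 4.01 / 999 = 0.004014.
Q = Σ(K_i·b_i) · W · i = 53.74 × 1080 × 0.004014 = 233.0 m³/day.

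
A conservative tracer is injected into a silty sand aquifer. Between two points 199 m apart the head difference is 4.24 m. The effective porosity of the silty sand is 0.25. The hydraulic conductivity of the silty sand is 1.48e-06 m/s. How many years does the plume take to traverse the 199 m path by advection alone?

Convert K: 1.48e-06 m/s × 86400 = 0.1279 m/day.
Hydraulic gradient i = Δh / L = 4.24 / 199 = 0.02131.
Darcy flux q = K · i = 0.1279 × 0.02131 = 0.002725 m/day.
Seepage velocity v = q / n_e = 0.002725 / 0.25 = 0.01090 m/day.
Travel time t = L / v = 199 / 0.01090 = 18260 days = 49.99 years.

50.0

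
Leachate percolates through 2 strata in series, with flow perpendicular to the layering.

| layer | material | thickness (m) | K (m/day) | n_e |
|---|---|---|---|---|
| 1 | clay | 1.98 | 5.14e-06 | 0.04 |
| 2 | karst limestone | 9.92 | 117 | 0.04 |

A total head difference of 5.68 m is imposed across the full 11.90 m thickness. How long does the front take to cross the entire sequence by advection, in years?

With flow normal to the layers, continuity requires the same specific discharge q through every layer.
Σ(b_i/K_i) = 1.98/5.14e-06 + 9.92/117 = 3.852e+05 d.
q = Δh / Σ(b_i/K_i) = 5.68 / 3.852e+05 = 1.475e-05 m/day.
In each layer the seepage velocity is v_i = q/n_i, so the layer transit time is t_i = b_i·n_i / q:
  layer 1 (clay): t_1 = 1.98 × 0.04 / 1.475e-05 = 5371 d
  layer 2 (karst limestone): t_2 = 9.92 × 0.04 / 1.475e-05 = 26911 d
Total t = Σ t_i = 32282 days = 88.38 years.

88.4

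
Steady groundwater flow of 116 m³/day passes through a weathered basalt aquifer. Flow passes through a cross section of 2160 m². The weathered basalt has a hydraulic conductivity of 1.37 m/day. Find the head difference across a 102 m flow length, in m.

4.00

From Q = K·A·i, i = Q / (K·A) = 116 / (1.370 × 2160) = 0.03920.
Head loss Δh = i · L = 0.03920 × 102 = 3.998 m.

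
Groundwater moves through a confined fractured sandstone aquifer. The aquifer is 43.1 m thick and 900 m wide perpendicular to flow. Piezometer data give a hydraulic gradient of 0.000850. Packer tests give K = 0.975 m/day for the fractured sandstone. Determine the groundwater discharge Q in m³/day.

32.1

Cross-sectional area A = 900 × 43.1 = 38790 m².
Hydraulic gradient i = 0.000850.
Darcy's law: Q = K · A · i = 0.9750 × 38790 × 0.0008500 = 32.15 m³/day.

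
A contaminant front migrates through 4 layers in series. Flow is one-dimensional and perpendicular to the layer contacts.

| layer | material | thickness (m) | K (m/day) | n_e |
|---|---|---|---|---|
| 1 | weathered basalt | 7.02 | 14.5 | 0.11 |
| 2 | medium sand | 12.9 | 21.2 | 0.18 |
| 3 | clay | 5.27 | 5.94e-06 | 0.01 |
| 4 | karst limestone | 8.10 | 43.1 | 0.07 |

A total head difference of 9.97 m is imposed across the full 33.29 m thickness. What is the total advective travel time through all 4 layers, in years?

905

With flow normal to the layers, continuity requires the same specific discharge q through every layer.
Σ(b_i/K_i) = 7.02/14.5 + 12.9/21.2 + 5.27/5.94e-06 + 8.10/43.1 = 8.872e+05 d.
q = Δh / Σ(b_i/K_i) = 9.97 / 8.872e+05 = 1.124e-05 m/day.
In each layer the seepage velocity is v_i = q/n_i, so the layer transit time is t_i = b_i·n_i / q:
  layer 1 (weathered basalt): t_1 = 7.02 × 0.11 / 1.124e-05 = 68716 d
  layer 2 (medium sand): t_2 = 12.9 × 0.18 / 1.124e-05 = 2.066e+05 d
  layer 3 (clay): t_3 = 5.27 × 0.01 / 1.124e-05 = 4690 d
  layer 4 (karst limestone): t_4 = 8.10 × 0.07 / 1.124e-05 = 50456 d
Total t = Σ t_i = 3.305e+05 days = 904.8 years.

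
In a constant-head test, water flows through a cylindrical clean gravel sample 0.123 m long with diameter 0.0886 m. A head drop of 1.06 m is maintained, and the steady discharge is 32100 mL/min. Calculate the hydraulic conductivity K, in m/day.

870

Cross-sectional area A = π·(d/2)² = π × (0.0886/2)² = 0.006165 m².
Convert discharge: 32100 mL/min = 0.0005350 m³/s.
Darcy's law rearranged: K = Q·L / (A·Δh) = 0.0005350 × 0.123 / (0.006165 × 1.06) = 0.01007 m/s = 870.0 m/day.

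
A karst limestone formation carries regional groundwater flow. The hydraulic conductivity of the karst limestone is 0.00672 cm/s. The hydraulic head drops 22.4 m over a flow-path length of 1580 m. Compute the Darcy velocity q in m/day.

0.0823

Convert K: 0.00672 cm/s × 864 = 5.806 m/day.
Hydraulic gradient i = Δh / L = 22.4 / 1580 = 0.01418.
Specific discharge q = K · i = 5.806 × 0.01418 = 0.08231 m/day.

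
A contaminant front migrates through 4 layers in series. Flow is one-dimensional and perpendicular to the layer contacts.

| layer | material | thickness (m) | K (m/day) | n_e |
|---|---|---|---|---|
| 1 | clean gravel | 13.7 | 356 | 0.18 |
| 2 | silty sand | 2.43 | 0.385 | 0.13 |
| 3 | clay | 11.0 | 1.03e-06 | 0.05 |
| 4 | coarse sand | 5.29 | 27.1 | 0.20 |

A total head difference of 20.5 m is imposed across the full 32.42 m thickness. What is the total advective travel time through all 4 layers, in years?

With flow normal to the layers, continuity requires the same specific discharge q through every layer.
Σ(b_i/K_i) = 13.7/356 + 2.43/0.385 + 11.0/1.03e-06 + 5.29/27.1 = 1.068e+07 d.
q = Δh / Σ(b_i/K_i) = 20.5 / 1.068e+07 = 1.920e-06 m/day.
In each layer the seepage velocity is v_i = q/n_i, so the layer transit time is t_i = b_i·n_i / q:
  layer 1 (clean gravel): t_1 = 13.7 × 0.18 / 1.920e-06 = 1.285e+06 d
  layer 2 (silty sand): t_2 = 2.43 × 0.13 / 1.920e-06 = 1.646e+05 d
  layer 3 (clay): t_3 = 11.0 × 0.05 / 1.920e-06 = 2.865e+05 d
  layer 4 (coarse sand): t_4 = 5.29 × 0.20 / 1.920e-06 = 5.512e+05 d
Total t = Σ t_i = 2.287e+06 days = 6261 years.

6260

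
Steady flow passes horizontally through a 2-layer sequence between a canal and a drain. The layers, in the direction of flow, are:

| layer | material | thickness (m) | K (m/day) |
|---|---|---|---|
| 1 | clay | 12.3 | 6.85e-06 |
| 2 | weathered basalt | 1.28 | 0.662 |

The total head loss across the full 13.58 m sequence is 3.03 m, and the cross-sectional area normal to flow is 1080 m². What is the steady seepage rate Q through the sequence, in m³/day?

Flow is perpendicular to layering, so the layers act in series and the equivalent K is the thickness-weighted harmonic mean.
Total thickness L = 12.3 + 1.28 = 13.58 m.
Σ(b_i/K_i) = 12.3/6.85e-06 + 1.28/0.662 = 1.796e+06 d.
K_eq = L / Σ(b_i/K_i) = 13.58 / 1.796e+06 = 7.563e-06 m/day.
Q = K_eq · A · (Δh/L) = 7.563e-06 × 1080 × (3.03/13.58) = 0.001822 m³/day.

0.00182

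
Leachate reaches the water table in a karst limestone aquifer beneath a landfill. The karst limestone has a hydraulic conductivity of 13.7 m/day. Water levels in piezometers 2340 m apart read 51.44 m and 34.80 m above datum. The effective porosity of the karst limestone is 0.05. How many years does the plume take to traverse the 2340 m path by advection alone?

3.29

Hydraulic gradient i = (51.44 − 34.80) / 2340 = 16.64 / 2340 = 0.007111.
Darcy flux q = K · i = 13.70 × 0.007111 = 0.09742 m/day.
Seepage velocity v = q / n_e = 0.09742 / 0.05 = 1.948 m/day.
Travel time t = L / v = 2340 / 1.948 = 1201 days = 3.288 years.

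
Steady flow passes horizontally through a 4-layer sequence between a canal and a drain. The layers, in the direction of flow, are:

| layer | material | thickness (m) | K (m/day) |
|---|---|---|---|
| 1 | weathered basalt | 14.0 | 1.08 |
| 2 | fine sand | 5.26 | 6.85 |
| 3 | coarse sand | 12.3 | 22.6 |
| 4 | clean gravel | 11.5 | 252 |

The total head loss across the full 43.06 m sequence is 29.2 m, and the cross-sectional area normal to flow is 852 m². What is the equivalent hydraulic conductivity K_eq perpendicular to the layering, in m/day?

3.01

Flow is perpendicular to layering, so the layers act in series and the equivalent K is the thickness-weighted harmonic mean.
Total thickness L = 14.0 + 5.26 + 12.3 + 11.5 = 43.06 m.
Σ(b_i/K_i) = 14.0/1.08 + 5.26/6.85 + 12.3/22.6 + 11.5/252 = 14.32 d.
K_eq = L / Σ(b_i/K_i) = 43.06 / 14.32 = 3.007 m/day.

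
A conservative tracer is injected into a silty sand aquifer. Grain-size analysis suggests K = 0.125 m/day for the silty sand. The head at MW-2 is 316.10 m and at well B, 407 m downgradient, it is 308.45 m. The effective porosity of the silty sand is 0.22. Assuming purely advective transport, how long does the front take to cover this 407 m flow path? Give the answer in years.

Hydraulic gradient i = (316.10 − 308.45) / 407 = 7.65 / 407 = 0.01880.
Darcy flux q = K · i = 0.1250 × 0.01880 = 0.002350 m/day.
Seepage velocity v = q / n_e = 0.002350 / 0.22 = 0.01068 m/day.
Travel time t = L / v = 407 / 0.01068 = 38110 days = 104.3 years.

104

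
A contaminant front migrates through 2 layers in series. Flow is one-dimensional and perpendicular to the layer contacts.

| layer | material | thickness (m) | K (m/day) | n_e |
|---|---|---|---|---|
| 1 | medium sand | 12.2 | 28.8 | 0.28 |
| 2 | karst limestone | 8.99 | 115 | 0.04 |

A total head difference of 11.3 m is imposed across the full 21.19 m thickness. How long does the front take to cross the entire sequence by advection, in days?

0.168

With flow normal to the layers, continuity requires the same specific discharge q through every layer.
Σ(b_i/K_i) = 12.2/28.8 + 8.99/115 = 0.5018 d.
q = Δh / Σ(b_i/K_i) = 11.3 / 0.5018 = 22.52 m/day.
In each layer the seepage velocity is v_i = q/n_i, so the layer transit time is t_i = b_i·n_i / q:
  layer 1 (medium sand): t_1 = 12.2 × 0.28 / 22.52 = 0.1517 d
  layer 2 (karst limestone): t_2 = 8.99 × 0.04 / 22.52 = 0.01597 d
Total t = Σ t_i = 0.1677 days.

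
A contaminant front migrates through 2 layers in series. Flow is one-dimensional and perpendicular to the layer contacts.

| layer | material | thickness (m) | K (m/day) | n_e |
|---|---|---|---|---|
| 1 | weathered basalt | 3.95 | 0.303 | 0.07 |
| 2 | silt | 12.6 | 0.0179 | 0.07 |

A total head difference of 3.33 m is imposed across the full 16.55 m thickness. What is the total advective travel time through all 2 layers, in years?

With flow normal to the layers, continuity requires the same specific discharge q through every layer.
Σ(b_i/K_i) = 3.95/0.303 + 12.6/0.0179 = 716.9 d.
q = Δh / Σ(b_i/K_i) = 3.33 / 716.9 = 0.004645 m/day.
In each layer the seepage velocity is v_i = q/n_i, so the layer transit time is t_i = b_i·n_i / q:
  layer 1 (weathered basalt): t_1 = 3.95 × 0.07 / 0.004645 = 59.53 d
  layer 2 (silt): t_2 = 12.6 × 0.07 / 0.004645 = 189.9 d
Total t = Σ t_i = 249.4 days = 0.6829 years.

0.683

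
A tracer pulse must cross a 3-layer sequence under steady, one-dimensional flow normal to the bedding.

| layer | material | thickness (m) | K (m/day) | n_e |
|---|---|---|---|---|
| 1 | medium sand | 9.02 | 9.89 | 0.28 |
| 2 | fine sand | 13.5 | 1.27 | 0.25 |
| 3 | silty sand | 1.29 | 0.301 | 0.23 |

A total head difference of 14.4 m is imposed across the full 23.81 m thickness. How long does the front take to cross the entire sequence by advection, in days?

With flow normal to the layers, continuity requires the same specific discharge q through every layer.
Σ(b_i/K_i) = 9.02/9.89 + 13.5/1.27 + 1.29/0.301 = 15.83 d.
q = Δh / Σ(b_i/K_i) = 14.4 / 15.83 = 0.9098 m/day.
In each layer the seepage velocity is v_i = q/n_i, so the layer transit time is t_i = b_i·n_i / q:
  layer 1 (medium sand): t_1 = 9.02 × 0.28 / 0.9098 = 2.776 d
  layer 2 (fine sand): t_2 = 13.5 × 0.25 / 0.9098 = 3.710 d
  layer 3 (silty sand): t_3 = 1.29 × 0.23 / 0.9098 = 0.3261 d
Total t = Σ t_i = 6.812 days.

6.81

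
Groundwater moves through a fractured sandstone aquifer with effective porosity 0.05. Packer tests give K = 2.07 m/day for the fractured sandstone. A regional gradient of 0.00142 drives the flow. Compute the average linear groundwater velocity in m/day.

Hydraulic gradient i = 0.00142.
Darcy flux q = K · i = 2.070 × 0.001420 = 0.002939 m/day.
Seepage velocity v = q / n_e = 0.002939 / 0.05 = 0.05879 m/day.

0.0588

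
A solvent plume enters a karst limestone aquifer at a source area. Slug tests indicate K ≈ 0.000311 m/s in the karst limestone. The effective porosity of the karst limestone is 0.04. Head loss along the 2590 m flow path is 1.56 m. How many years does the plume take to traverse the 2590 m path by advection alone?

17.5

Convert K: 0.000311 m/s × 86400 = 26.87 m/day.
Hydraulic gradient i = Δh / L = 1.56 / 2590 = 0.0006023.
Darcy flux q = K · i = 26.87 × 0.0006023 = 0.01618 m/day.
Seepage velocity v = q / n_e = 0.01618 / 0.04 = 0.4046 m/day.
Travel time t = L / v = 2590 / 0.4046 = 6401 days = 17.53 years.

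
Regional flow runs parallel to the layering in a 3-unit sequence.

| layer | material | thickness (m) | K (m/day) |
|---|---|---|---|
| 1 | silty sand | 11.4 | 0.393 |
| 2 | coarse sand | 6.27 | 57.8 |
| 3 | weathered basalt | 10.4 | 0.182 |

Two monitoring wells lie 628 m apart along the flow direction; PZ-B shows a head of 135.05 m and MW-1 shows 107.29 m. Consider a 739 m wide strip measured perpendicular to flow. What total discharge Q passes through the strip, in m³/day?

Flow is parallel to layering, so each bed carries its own Darcy discharge and the transmissivities add.
Σ(K_i·b_i) = 0.393×11.4 + 57.8×6.27 + 0.182×10.4 = 368.8 m²/day.
Hydraulic gradient i = (135.05 − 107.29) / 628 = 27.76 / 628 = 0.04420.
Q = Σ(K_i·b_i) · W · i = 368.8 × 739 × 0.04420 = 12047 m³/day.

12000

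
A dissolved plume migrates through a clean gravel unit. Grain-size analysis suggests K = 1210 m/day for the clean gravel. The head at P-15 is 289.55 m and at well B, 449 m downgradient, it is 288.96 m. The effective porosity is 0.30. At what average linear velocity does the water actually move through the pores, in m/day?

5.30

Hydraulic gradient i = (289.55 − 288.96) / 449 = 0.59 / 449 = 0.001314.
Darcy flux q = K · i = 1210 × 0.001314 = 1.590 m/day.
Seepage velocity v = q / n_e = 1.590 / 0.30 = 5.300 m/day.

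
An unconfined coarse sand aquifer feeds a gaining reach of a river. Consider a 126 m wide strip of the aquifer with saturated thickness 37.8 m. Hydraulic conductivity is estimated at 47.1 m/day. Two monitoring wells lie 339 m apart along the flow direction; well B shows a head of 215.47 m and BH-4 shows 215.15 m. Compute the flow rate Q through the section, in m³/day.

212

Cross-sectional area A = 126 × 37.8 = 4763 m².
Hydraulic gradient i = (215.47 − 215.15) / 339 = 0.32 / 339 = 0.0009440.
Darcy's law: Q = K · A · i = 47.10 × 4763 × 0.0009440 = 211.8 m³/day.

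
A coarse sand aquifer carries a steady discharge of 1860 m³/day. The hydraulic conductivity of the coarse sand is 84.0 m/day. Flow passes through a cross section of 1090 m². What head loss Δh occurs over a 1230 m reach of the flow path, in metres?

From Q = K·A·i, i = Q / (K·A) = 1860 / (84.00 × 1090) = 0.02031.
Head loss Δh = i · L = 0.02031 × 1230 = 24.99 m.

25.0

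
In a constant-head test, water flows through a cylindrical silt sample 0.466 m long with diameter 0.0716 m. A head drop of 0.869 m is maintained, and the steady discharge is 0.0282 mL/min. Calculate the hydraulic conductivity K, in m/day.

0.00541

Cross-sectional area A = π·(d/2)² = π × (0.0716/2)² = 0.004026 m².
Convert discharge: 0.0282 mL/min = 4.700e-10 m³/s.
Darcy's law rearranged: K = Q·L / (A·Δh) = 4.700e-10 × 0.466 / (0.004026 × 0.869) = 6.260e-08 m/s = 0.005408 m/day.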